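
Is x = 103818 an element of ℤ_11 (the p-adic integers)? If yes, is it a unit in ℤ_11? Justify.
x ∈ ℤ_11 but not a unit; v_11(x) = 3 > 0

ℤ_11 = {x ∈ ℚ_11 : v_11(x) ≥ 0} and ℤ_11^× = {x ∈ ℤ_11 : v_11(x) = 0}. Here v_11(103818) = v_11(num) − v_11(den) = 3; compare against these criteria.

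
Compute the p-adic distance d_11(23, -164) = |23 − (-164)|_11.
d_11(23, -164) = 1/11

Step 1 — x − y = 23 − (-164) = 187. Step 2 — v_11(187) = 1 (factor: 187 = (11^1 · 17); the sign does not affect v_p). Step 3 — |x − y|_11 = 11^{-1} = 1/11.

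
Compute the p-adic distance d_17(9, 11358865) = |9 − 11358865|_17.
d_17(9, 11358865) = 1/1419857

Step 1 — x − y = 9 − 11358865 = -11358856. Step 2 — v_17(-11358856) = 5 (factor: -11358856 = −(17^5 · 8); the sign does not affect v_p). Step 3 — |x − y|_17 = 17^{-5} = 1/1419857.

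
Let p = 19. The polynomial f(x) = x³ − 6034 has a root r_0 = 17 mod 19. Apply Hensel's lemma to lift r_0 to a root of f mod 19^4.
r_3 = 66384 (mod 130321)

Hensel: r_{i+1} = r_i − f(r_i)/f′(r_i) mod 19^{i+2}, where f′(x) = 3x². Iterate:
  r_0 = 17 (mod 19)
  r_1 = 321 (mod 361)
  r_2 = 4653 (mod 6859)
  r_3 = 66384 (mod 130321)
Final: r = 66384 with f(r) ≡ 0 mod 19^4.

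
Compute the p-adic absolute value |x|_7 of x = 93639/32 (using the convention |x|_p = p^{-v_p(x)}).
|93639/32|_7 = 1/2401

Step 1 — compute v_7(x) by factoring powers of 7 out of the numerator and denominator: v_7(93639/32) = 4. Step 2 — apply |x|_p = p^{-v_p(x)} = 7^{-4} = 1/2401.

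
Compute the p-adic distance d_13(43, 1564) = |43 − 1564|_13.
d_13(43, 1564) = 1/169

Step 1 — x − y = 43 − 1564 = -1521. Step 2 — v_13(-1521) = 2 (factor: -1521 = −(13^2 · 9); the sign does not affect v_p). Step 3 — |x − y|_13 = 13^{-2} = 1/169.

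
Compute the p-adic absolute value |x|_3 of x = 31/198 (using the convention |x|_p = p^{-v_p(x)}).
|31/198|_3 = 9

Step 1 — compute v_3(x) by factoring powers of 3 out of the numerator and denominator: v_3(31/198) = -2. Step 2 — apply |x|_p = p^{-v_p(x)} = 3^{2} = 9.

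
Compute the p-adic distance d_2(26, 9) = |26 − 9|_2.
d_2(26, 9) = 1

Step 1 — x − y = 26 − 9 = 17. Step 2 — v_2(17) = 0 (factor: 17 = (2^0 · 17); the sign does not affect v_p). Step 3 — |x − y|_2 = 2^{0} = 1.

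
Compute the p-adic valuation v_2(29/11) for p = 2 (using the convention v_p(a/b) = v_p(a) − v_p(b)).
v_2(29/11) = 0

Factor powers of 2 from the numerator and denominator of the reduced fraction: 29 = 2^0 · 29 and 11 = 2^0 · 11. Apply v_p(a/b) = v_p(a) − v_p(b): v_2(29/11) = 0 − 0 = 0.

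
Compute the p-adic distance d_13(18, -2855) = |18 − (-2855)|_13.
d_13(18, -2855) = 1/169

Step 1 — x − y = 18 − (-2855) = 2873. Step 2 — v_13(2873) = 2 (factor: 2873 = (13^2 · 17); the sign does not affect v_p). Step 3 — |x − y|_13 = 13^{-2} = 1/169.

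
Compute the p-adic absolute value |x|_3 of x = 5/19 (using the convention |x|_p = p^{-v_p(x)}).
|5/19|_3 = 1

Step 1 — compute v_3(x) by factoring powers of 3 out of the numerator and denominator: v_3(5/19) = 0. Step 2 — apply |x|_p = p^{-v_p(x)} = 3^{0} = 1.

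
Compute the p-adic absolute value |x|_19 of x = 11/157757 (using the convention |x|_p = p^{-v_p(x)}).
|11/157757|_19 = 6859

Step 1 — compute v_19(x) by factoring powers of 19 out of the numerator and denominator: v_19(11/157757) = -3. Step 2 — apply |x|_p = p^{-v_p(x)} = 19^{3} = 6859.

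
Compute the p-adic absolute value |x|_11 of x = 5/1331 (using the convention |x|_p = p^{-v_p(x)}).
|5/1331|_11 = 1331

Step 1 — compute v_11(x) by factoring powers of 11 out of the numerator and denominator: v_11(5/1331) = -3. Step 2 — apply |x|_p = p^{-v_p(x)} = 11^{3} = 1331.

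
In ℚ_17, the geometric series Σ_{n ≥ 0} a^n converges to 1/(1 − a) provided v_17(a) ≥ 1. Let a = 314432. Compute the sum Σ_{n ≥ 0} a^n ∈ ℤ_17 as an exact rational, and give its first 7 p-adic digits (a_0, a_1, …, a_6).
Σ a^n = 1/(1 − a) = -1/314431;  first 7 digits = (1, 0, 0, 13, 3, 0, 16)

v_17(a) = 3 ≥ 1, so the series converges in ℤ_17 to 1/(1 − a) = 1/(1 − 314432) = -1/314431. Expand this rational in ℤ_17: compute digits iteratively via d_i = x_i mod 17, x_{i+1} = (x_i − d_i)/17. The first 7 digits are (1, 0, 0, 13, 3, 0, 16).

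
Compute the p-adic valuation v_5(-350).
v_5(-350) = 2

v_5(n) is the largest exponent k such that 5^k divides n. Factor out: -350 = -5^2 · 14. (Sign doesn't affect v_p.) So v_5(-350) = 2.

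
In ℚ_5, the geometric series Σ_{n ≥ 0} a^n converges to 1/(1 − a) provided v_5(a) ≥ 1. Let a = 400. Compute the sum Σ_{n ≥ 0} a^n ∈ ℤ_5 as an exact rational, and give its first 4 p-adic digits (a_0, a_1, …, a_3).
Σ a^n = 1/(1 − a) = -1/399;  first 4 digits = (1, 0, 1, 3)

v_5(a) = 2 ≥ 1, so the series converges in ℤ_5 to 1/(1 − a) = 1/(1 − 400) = -1/399. Expand this rational in ℤ_5: compute digits iteratively via d_i = x_i mod 5, x_{i+1} = (x_i − d_i)/5. The first 4 digits are (1, 0, 1, 3).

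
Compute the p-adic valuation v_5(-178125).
v_5(-178125) = 5

v_5(n) is the largest exponent k such that 5^k divides n. Factor out: -178125 = -5^5 · 57. (Sign doesn't affect v_p.) So v_5(-178125) = 5.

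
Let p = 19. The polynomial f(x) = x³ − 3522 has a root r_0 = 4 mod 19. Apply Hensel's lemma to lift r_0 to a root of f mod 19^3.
r_2 = 5837 (mod 6859)

Hensel: r_{i+1} = r_i − f(r_i)/f′(r_i) mod 19^{i+2}, where f′(x) = 3x². Iterate:
  r_0 = 4 (mod 19)
  r_1 = 61 (mod 361)
  r_2 = 5837 (mod 6859)
Final: r = 5837 with f(r) ≡ 0 mod 19^3.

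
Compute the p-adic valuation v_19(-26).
v_19(-26) = 0

v_19(n) is the largest exponent k such that 19^k divides n. Factor out: -26 = -19^0 · 26. (Sign doesn't affect v_p.) So v_19(-26) = 0.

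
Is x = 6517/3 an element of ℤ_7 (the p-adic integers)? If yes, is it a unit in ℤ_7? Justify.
x ∈ ℤ_7 but not a unit; v_7(x) = 3 > 0

ℤ_7 = {x ∈ ℚ_7 : v_7(x) ≥ 0} and ℤ_7^× = {x ∈ ℤ_7 : v_7(x) = 0}. Here v_7(6517/3) = v_7(num) − v_7(den) = 3; compare against these criteria.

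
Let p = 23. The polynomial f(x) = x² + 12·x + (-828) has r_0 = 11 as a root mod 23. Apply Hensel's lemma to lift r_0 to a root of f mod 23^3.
r_2 = 9441 (mod 12167)

Hensel: r_{i+1} = r_i − f(r_i)·(f′(r_i))^{-1} mod 23^{i+2}, f′(x) = 2x + 12. Iterate:
  r_0 = 11 (mod 23)
  r_1 = 448 (mod 529)
  r_2 = 9441 (mod 12167)
Final: r = 9441 satisfies f(r) ≡ 0 mod 23^3.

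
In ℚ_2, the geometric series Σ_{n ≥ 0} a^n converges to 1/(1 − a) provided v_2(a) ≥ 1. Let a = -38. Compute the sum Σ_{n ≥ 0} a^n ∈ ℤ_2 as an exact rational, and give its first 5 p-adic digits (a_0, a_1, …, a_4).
Σ a^n = 1/(1 − a) = 1/39;  first 5 digits = (1, 1, 1, 0, 1)

v_2(a) = 1 ≥ 1, so the series converges in ℤ_2 to 1/(1 − a) = 1/(1 − (-38)) = 1/39. Expand this rational in ℤ_2: compute digits iteratively via d_i = x_i mod 2, x_{i+1} = (x_i − d_i)/2. The first 5 digits are (1, 1, 1, 0, 1).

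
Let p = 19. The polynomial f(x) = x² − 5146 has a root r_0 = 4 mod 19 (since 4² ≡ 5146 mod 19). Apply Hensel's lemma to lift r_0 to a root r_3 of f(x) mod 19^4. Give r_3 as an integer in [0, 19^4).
r_3 = 42431 (mod 130321)

Hensel's recurrence: r_{i+1} = r_i − f(r_i)·(f′(r_i))^{-1} mod 19^{i+2}, with f′(x) = 2x. Iterate:
  r_0 = 4 (mod 19)
  r_1 = 194 (mod 361)
  r_2 = 1277 (mod 6859)
  r_3 = 42431 (mod 130321)
Final: r_3 = 42431, and one checks f(r_3) ≡ 0 mod 19^4.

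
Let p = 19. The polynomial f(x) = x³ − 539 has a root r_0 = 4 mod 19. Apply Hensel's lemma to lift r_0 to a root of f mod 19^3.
r_2 = 593 (mod 6859)

Hensel: r_{i+1} = r_i − f(r_i)/f′(r_i) mod 19^{i+2}, where f′(x) = 3x². Iterate:
  r_0 = 4 (mod 19)
  r_1 = 232 (mod 361)
  r_2 = 593 (mod 6859)
Final: r = 593 with f(r) ≡ 0 mod 19^3.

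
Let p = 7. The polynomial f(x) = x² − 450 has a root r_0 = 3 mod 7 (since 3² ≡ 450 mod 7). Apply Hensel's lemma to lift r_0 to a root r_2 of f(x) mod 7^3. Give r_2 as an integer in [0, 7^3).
r_2 = 248 (mod 343)

Hensel's recurrence: r_{i+1} = r_i − f(r_i)·(f′(r_i))^{-1} mod 7^{i+2}, with f′(x) = 2x. Iterate:
  r_0 = 3 (mod 7)
  r_1 = 3 (mod 49)
  r_2 = 248 (mod 343)
Final: r_2 = 248, and one checks f(r_2) ≡ 0 mod 7^3.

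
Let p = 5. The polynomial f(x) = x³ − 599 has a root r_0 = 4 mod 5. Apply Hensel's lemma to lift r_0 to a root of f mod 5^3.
r_2 = 74 (mod 125)

Hensel: r_{i+1} = r_i − f(r_i)/f′(r_i) mod 5^{i+2}, where f′(x) = 3x². Iterate:
  r_0 = 4 (mod 5)
  r_1 = 24 (mod 25)
  r_2 = 74 (mod 125)
Final: r = 74 with f(r) ≡ 0 mod 5^3.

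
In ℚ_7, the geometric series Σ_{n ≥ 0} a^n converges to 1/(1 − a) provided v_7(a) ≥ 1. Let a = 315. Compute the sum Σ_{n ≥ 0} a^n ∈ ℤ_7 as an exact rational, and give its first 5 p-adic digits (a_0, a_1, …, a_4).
Σ a^n = 1/(1 − a) = -1/314;  first 5 digits = (1, 3, 1, 2, 1)

v_7(a) = 1 ≥ 1, so the series converges in ℤ_7 to 1/(1 − a) = 1/(1 − 315) = -1/314. Expand this rational in ℤ_7: compute digits iteratively via d_i = x_i mod 7, x_{i+1} = (x_i − d_i)/7. The first 5 digits are (1, 3, 1, 2, 1).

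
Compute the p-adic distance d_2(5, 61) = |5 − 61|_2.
d_2(5, 61) = 1/8

Step 1 — x − y = 5 − 61 = -56. Step 2 — v_2(-56) = 3 (factor: -56 = −(2^3 · 7); the sign does not affect v_p). Step 3 — |x − y|_2 = 2^{-3} = 1/8.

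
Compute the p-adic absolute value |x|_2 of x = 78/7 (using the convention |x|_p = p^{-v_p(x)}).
|78/7|_2 = 1/2

Step 1 — compute v_2(x) by factoring powers of 2 out of the numerator and denominator: v_2(78/7) = 1. Step 2 — apply |x|_p = p^{-v_p(x)} = 2^{-1} = 1/2.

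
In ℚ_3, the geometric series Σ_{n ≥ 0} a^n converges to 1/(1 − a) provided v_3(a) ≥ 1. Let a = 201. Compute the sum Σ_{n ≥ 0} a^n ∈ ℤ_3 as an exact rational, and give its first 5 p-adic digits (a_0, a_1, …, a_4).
Σ a^n = 1/(1 − a) = -1/200;  first 5 digits = (1, 1, 2, 1, 1)

v_3(a) = 1 ≥ 1, so the series converges in ℤ_3 to 1/(1 − a) = 1/(1 − 201) = -1/200. Expand this rational in ℤ_3: compute digits iteratively via d_i = x_i mod 3, x_{i+1} = (x_i − d_i)/3. The first 5 digits are (1, 1, 2, 1, 1).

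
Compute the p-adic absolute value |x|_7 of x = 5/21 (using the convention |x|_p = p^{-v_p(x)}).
|5/21|_7 = 7

Step 1 — compute v_7(x) by factoring powers of 7 out of the numerator and denominator: v_7(5/21) = -1. Step 2 — apply |x|_p = p^{-v_p(x)} = 7^{1} = 7.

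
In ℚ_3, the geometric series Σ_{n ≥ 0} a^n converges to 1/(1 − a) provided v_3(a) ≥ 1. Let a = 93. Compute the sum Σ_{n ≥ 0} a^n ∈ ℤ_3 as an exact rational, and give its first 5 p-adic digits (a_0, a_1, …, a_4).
Σ a^n = 1/(1 − a) = -1/92;  first 5 digits = (1, 1, 2, 0, 1)

v_3(a) = 1 ≥ 1, so the series converges in ℤ_3 to 1/(1 − a) = 1/(1 − 93) = -1/92. Expand this rational in ℤ_3: compute digits iteratively via d_i = x_i mod 3, x_{i+1} = (x_i − d_i)/3. The first 5 digits are (1, 1, 2, 0, 1).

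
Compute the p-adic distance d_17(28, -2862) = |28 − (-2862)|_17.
d_17(28, -2862) = 1/289

Step 1 — x − y = 28 − (-2862) = 2890. Step 2 — v_17(2890) = 2 (factor: 2890 = (17^2 · 10); the sign does not affect v_p). Step 3 — |x − y|_17 = 17^{-2} = 1/289.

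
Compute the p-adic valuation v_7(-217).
v_7(-217) = 1

v_7(n) is the largest exponent k such that 7^k divides n. Factor out: -217 = -7^1 · 31. (Sign doesn't affect v_p.) So v_7(-217) = 1.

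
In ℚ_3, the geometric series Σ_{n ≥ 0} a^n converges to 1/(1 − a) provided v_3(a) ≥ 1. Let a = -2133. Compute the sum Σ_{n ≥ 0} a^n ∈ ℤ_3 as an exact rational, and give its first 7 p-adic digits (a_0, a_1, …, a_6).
Σ a^n = 1/(1 − a) = 1/2134;  first 7 digits = (1, 0, 0, 2, 0, 0, 1)

v_3(a) = 3 ≥ 1, so the series converges in ℤ_3 to 1/(1 − a) = 1/(1 − (-2133)) = 1/2134. Expand this rational in ℤ_3: compute digits iteratively via d_i = x_i mod 3, x_{i+1} = (x_i − d_i)/3. The first 7 digits are (1, 0, 0, 2, 0, 0, 1).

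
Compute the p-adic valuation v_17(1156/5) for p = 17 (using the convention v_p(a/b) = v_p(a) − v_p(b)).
v_17(1156/5) = 2

Factor powers of 17 from the numerator and denominator of the reduced fraction: 1156 = 17^2 · 4 and 5 = 17^0 · 5. Apply v_p(a/b) = v_p(a) − v_p(b): v_17(1156/5) = 2 − 0 = 2.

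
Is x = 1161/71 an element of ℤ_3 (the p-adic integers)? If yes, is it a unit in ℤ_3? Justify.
x ∈ ℤ_3 but not a unit; v_3(x) = 3 > 0

ℤ_3 = {x ∈ ℚ_3 : v_3(x) ≥ 0} and ℤ_3^× = {x ∈ ℤ_3 : v_3(x) = 0}. Here v_3(1161/71) = v_3(num) − v_3(den) = 3; compare against these criteria.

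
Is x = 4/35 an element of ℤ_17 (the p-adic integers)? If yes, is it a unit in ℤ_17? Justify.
x ∈ ℤ_17^× (unit); v_17(x) = 0

ℤ_17 = {x ∈ ℚ_17 : v_17(x) ≥ 0} and ℤ_17^× = {x ∈ ℤ_17 : v_17(x) = 0}. Here v_17(4/35) = v_17(num) − v_17(den) = 0; compare against these criteria.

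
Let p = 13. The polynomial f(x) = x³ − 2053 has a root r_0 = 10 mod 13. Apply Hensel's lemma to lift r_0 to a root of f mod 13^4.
r_3 = 25061 (mod 28561)

Hensel: r_{i+1} = r_i − f(r_i)/f′(r_i) mod 13^{i+2}, where f′(x) = 3x². Iterate:
  r_0 = 10 (mod 13)
  r_1 = 49 (mod 169)
  r_2 = 894 (mod 2197)
  r_3 = 25061 (mod 28561)
Final: r = 25061 with f(r) ≡ 0 mod 13^4.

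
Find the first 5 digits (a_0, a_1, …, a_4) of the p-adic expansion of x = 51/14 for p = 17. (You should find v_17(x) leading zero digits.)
(a_0, …, a_4) = (0, 16, 10, 3, 1)

v_17(51/14) = 1, so a_0 = ... = a_0 = 0. Factor out: x = 17^1 · u with u = 3/14 a unit in ℤ_17. Expand u iteratively via a_{v+i} = u_i mod 17, u_{i+1} = (u_i − a_{v+i})/17:
  u_0 = 3/14;  a_1 = 16;  u_1 = (u_0 − 16)/17 = -13/14
  u_1 = -13/14;  a_2 = 10;  u_2 = (u_1 − 10)/17 = -9/14
  u_2 = -9/14;  a_3 = 3;  u_3 = (u_2 − 3)/17 = -3/14
  u_3 = -3/14;  a_4 = 1;  u_4 = (u_3 − 1)/17 = -1/14
Digits: (0, 16, 10, 3, 1).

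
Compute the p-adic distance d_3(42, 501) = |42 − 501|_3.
d_3(42, 501) = 1/27

Step 1 — x − y = 42 − 501 = -459. Step 2 — v_3(-459) = 3 (factor: -459 = −(3^3 · 17); the sign does not affect v_p). Step 3 — |x − y|_3 = 3^{-3} = 1/27.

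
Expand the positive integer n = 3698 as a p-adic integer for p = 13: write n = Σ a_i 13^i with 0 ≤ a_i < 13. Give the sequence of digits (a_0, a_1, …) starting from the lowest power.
(a_0, a_1, …) = (6, 11, 8, 1)

Repeated division by 13 gives the digits low-to-high: 3698 = 6 + 11·13^1 + 8·13^2 + 1·13^3. Digit sequence: (6, 11, 8, 1).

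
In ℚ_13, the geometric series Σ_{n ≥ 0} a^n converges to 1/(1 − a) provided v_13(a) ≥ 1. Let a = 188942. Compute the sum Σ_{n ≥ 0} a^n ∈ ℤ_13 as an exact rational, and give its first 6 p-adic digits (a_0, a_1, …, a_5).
Σ a^n = 1/(1 − a) = -1/188941;  first 6 digits = (1, 0, 0, 8, 6, 0)

v_13(a) = 3 ≥ 1, so the series converges in ℤ_13 to 1/(1 − a) = 1/(1 − 188942) = -1/188941. Expand this rational in ℤ_13: compute digits iteratively via d_i = x_i mod 13, x_{i+1} = (x_i − d_i)/13. The first 6 digits are (1, 0, 0, 8, 6, 0).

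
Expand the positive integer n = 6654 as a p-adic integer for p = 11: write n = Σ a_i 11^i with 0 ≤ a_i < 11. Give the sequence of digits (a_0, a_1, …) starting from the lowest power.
(a_0, a_1, …) = (10, 10, 10, 4)

Repeated division by 11 gives the digits low-to-high: 6654 = 10 + 10·11^1 + 10·11^2 + 4·11^3. Digit sequence: (10, 10, 10, 4).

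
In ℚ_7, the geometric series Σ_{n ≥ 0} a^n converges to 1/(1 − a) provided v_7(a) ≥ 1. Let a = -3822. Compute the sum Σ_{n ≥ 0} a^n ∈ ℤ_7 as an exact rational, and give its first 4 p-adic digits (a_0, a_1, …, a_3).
Σ a^n = 1/(1 − a) = 1/3823;  first 4 digits = (1, 0, 6, 2)

v_7(a) = 2 ≥ 1, so the series converges in ℤ_7 to 1/(1 − a) = 1/(1 − (-3822)) = 1/3823. Expand this rational in ℤ_7: compute digits iteratively via d_i = x_i mod 7, x_{i+1} = (x_i − d_i)/7. The first 4 digits are (1, 0, 6, 2).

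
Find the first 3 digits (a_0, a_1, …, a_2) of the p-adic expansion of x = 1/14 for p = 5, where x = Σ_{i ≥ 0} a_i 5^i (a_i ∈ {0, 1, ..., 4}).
(a_0, …, a_2) = (4, 1, 0)

v_5(1/14) = 0 (numerator and denominator both coprime to 5), so x ∈ ℤ_5^×. Compute digits iteratively via a_i = x_i mod 5, x_{i+1} = (x_i − a_i)/5, with x_0 = x:
  x_0 = 1/14;  a_0 = 4;  x_1 = (x_0 − 4)/5 = -11/14
  x_1 = -11/14;  a_1 = 1;  x_2 = (x_1 − 1)/5 = -5/14
  x_2 = -5/14;  a_2 = 0;  x_3 = (x_2 − 0)/5 = -1/14
Digits: (4, 1, 0).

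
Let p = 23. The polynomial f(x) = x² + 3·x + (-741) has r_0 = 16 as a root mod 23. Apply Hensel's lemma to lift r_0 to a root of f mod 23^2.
r_1 = 361 (mod 529)

Hensel: r_{i+1} = r_i − f(r_i)·(f′(r_i))^{-1} mod 23^{i+2}, f′(x) = 2x + 3. Iterate:
  r_0 = 16 (mod 23)
  r_1 = 361 (mod 529)
Final: r = 361 satisfies f(r) ≡ 0 mod 23^2.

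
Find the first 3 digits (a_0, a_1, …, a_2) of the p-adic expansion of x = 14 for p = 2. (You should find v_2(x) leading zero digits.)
(a_0, …, a_2) = (0, 1, 1)

v_2(14) = 1, so a_0 = ... = a_0 = 0. Factor out: x = 2^1 · u with u = 7 a unit in ℤ_2. Expand u iteratively via a_{v+i} = u_i mod 2, u_{i+1} = (u_i − a_{v+i})/2:
  u_0 = 7;  a_1 = 1;  u_1 = (u_0 − 1)/2 = 3
  u_1 = 3;  a_2 = 1;  u_2 = (u_1 − 1)/2 = 1
Digits: (0, 1, 1).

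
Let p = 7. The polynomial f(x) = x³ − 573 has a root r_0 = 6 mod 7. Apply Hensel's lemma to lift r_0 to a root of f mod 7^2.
r_1 = 27 (mod 49)

Hensel: r_{i+1} = r_i − f(r_i)/f′(r_i) mod 7^{i+2}, where f′(x) = 3x². Iterate:
  r_0 = 6 (mod 7)
  r_1 = 27 (mod 49)
Final: r = 27 with f(r) ≡ 0 mod 7^2.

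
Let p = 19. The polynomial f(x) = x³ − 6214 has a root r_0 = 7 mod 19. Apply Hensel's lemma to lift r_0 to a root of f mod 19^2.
r_1 = 349 (mod 361)

Hensel: r_{i+1} = r_i − f(r_i)/f′(r_i) mod 19^{i+2}, where f′(x) = 3x². Iterate:
  r_0 = 7 (mod 19)
  r_1 = 349 (mod 361)
Final: r = 349 with f(r) ≡ 0 mod 19^2.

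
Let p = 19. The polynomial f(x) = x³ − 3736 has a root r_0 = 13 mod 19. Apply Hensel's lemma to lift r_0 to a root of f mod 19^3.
r_2 = 6796 (mod 6859)

Hensel: r_{i+1} = r_i − f(r_i)/f′(r_i) mod 19^{i+2}, where f′(x) = 3x². Iterate:
  r_0 = 13 (mod 19)
  r_1 = 298 (mod 361)
  r_2 = 6796 (mod 6859)
Final: r = 6796 with f(r) ≡ 0 mod 19^3.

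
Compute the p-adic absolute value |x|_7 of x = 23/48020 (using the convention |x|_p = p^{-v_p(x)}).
|23/48020|_7 = 2401

Step 1 — compute v_7(x) by factoring powers of 7 out of the numerator and denominator: v_7(23/48020) = -4. Step 2 — apply |x|_p = p^{-v_p(x)} = 7^{4} = 2401.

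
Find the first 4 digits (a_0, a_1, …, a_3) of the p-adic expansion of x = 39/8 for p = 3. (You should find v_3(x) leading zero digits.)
(a_0, …, a_3) = (0, 2, 1, 0)

v_3(39/8) = 1, so a_0 = ... = a_0 = 0. Factor out: x = 3^1 · u with u = 13/8 a unit in ℤ_3. Expand u iteratively via a_{v+i} = u_i mod 3, u_{i+1} = (u_i − a_{v+i})/3:
  u_0 = 13/8;  a_1 = 2;  u_1 = (u_0 − 2)/3 = -1/8
  u_1 = -1/8;  a_2 = 1;  u_2 = (u_1 − 1)/3 = -3/8
  u_2 = -3/8;  a_3 = 0;  u_3 = (u_2 − 0)/3 = -1/8
Digits: (0, 2, 1, 0).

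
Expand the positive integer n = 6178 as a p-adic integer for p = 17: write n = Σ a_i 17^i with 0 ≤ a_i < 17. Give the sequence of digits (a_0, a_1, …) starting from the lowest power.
(a_0, a_1, …) = (7, 6, 4, 1)

Repeated division by 17 gives the digits low-to-high: 6178 = 7 + 6·17^1 + 4·17^2 + 1·17^3. Digit sequence: (7, 6, 4, 1).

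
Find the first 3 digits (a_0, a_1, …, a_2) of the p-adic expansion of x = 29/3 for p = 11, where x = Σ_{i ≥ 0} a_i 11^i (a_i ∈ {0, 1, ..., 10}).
(a_0, …, a_2) = (6, 4, 7)

v_11(29/3) = 0 (numerator and denominator both coprime to 11), so x ∈ ℤ_11^×. Compute digits iteratively via a_i = x_i mod 11, x_{i+1} = (x_i − a_i)/11, with x_0 = x:
  x_0 = 29/3;  a_0 = 6;  x_1 = (x_0 − 6)/11 = 1/3
  x_1 = 1/3;  a_1 = 4;  x_2 = (x_1 − 4)/11 = -1/3
  x_2 = -1/3;  a_2 = 7;  x_3 = (x_2 − 7)/11 = -2/3
Digits: (6, 4, 7).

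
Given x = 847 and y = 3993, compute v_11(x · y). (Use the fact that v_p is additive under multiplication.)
v_11(3382071) = 5

v_p(x) = 2 (factor: 847 = 11^2 · 7); v_p(y) = 3 (factor: 3993 = 11^3 · 3). Additivity: v_p(xy) = v_p(x) + v_p(y) = 2 + 3 = 5. (Direct check: xy = 3382071 = 11^5 · (21).)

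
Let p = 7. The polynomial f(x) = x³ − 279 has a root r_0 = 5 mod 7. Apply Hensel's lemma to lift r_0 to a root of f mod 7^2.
r_1 = 26 (mod 49)

Hensel: r_{i+1} = r_i − f(r_i)/f′(r_i) mod 7^{i+2}, where f′(x) = 3x². Iterate:
  r_0 = 5 (mod 7)
  r_1 = 26 (mod 49)
Final: r = 26 with f(r) ≡ 0 mod 7^2.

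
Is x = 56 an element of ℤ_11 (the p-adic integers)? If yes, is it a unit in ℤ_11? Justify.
x ∈ ℤ_11^× (unit); v_11(x) = 0

ℤ_11 = {x ∈ ℚ_11 : v_11(x) ≥ 0} and ℤ_11^× = {x ∈ ℤ_11 : v_11(x) = 0}. Here v_11(56) = v_11(num) − v_11(den) = 0; compare against these criteria.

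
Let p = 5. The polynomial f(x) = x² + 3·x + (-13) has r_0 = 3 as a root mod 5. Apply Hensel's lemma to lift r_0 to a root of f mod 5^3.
r_2 = 83 (mod 125)

Hensel: r_{i+1} = r_i − f(r_i)·(f′(r_i))^{-1} mod 5^{i+2}, f′(x) = 2x + 3. Iterate:
  r_0 = 3 (mod 5)
  r_1 = 8 (mod 25)
  r_2 = 83 (mod 125)
Final: r = 83 satisfies f(r) ≡ 0 mod 5^3.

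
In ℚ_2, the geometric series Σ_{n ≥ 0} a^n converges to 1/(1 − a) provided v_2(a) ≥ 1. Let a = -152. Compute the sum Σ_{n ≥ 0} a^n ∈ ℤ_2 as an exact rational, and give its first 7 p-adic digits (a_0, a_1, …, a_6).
Σ a^n = 1/(1 − a) = 1/153;  first 7 digits = (1, 0, 0, 1, 0, 1, 0)

v_2(a) = 3 ≥ 1, so the series converges in ℤ_2 to 1/(1 − a) = 1/(1 − (-152)) = 1/153. Expand this rational in ℤ_2: compute digits iteratively via d_i = x_i mod 2, x_{i+1} = (x_i − d_i)/2. The first 7 digits are (1, 0, 0, 1, 0, 1, 0).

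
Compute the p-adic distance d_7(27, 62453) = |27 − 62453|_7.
d_7(27, 62453) = 1/2401

Step 1 — x − y = 27 − 62453 = -62426. Step 2 — v_7(-62426) = 4 (factor: -62426 = −(7^4 · 26); the sign does not affect v_p). Step 3 — |x − y|_7 = 7^{-4} = 1/2401.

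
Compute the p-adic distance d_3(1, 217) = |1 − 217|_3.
d_3(1, 217) = 1/27

Step 1 — x − y = 1 − 217 = -216. Step 2 — v_3(-216) = 3 (factor: -216 = −(3^3 · 8); the sign does not affect v_p). Step 3 — |x − y|_3 = 3^{-3} = 1/27.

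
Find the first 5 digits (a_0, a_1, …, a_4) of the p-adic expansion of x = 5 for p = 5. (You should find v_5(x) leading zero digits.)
(a_0, …, a_4) = (0, 1, 0, 0, 0)

v_5(5) = 1, so a_0 = ... = a_0 = 0. Factor out: x = 5^1 · u with u = 1 a unit in ℤ_5. Expand u iteratively via a_{v+i} = u_i mod 5, u_{i+1} = (u_i − a_{v+i})/5:
  u_0 = 1;  a_1 = 1;  u_1 = (u_0 − 1)/5 = 0
  u_1 = 0;  a_2 = 0;  u_2 = (u_1 − 0)/5 = 0
  u_2 = 0;  a_3 = 0;  u_3 = (u_2 − 0)/5 = 0
  u_3 = 0;  a_4 = 0;  u_4 = (u_3 − 0)/5 = 0
Digits: (0, 1, 0, 0, 0).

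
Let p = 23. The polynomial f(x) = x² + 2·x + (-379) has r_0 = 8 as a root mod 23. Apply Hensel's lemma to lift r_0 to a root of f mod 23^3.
r_2 = 583 (mod 12167)

Hensel: r_{i+1} = r_i − f(r_i)·(f′(r_i))^{-1} mod 23^{i+2}, f′(x) = 2x + 2. Iterate:
  r_0 = 8 (mod 23)
  r_1 = 54 (mod 529)
  r_2 = 583 (mod 12167)
Final: r = 583 satisfies f(r) ≡ 0 mod 23^3.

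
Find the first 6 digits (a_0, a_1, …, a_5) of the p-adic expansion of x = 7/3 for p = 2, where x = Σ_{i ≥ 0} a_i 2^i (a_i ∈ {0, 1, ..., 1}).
(a_0, …, a_5) = (1, 0, 1, 1, 0, 1)

v_2(7/3) = 0 (numerator and denominator both coprime to 2), so x ∈ ℤ_2^×. Compute digits iteratively via a_i = x_i mod 2, x_{i+1} = (x_i − a_i)/2, with x_0 = x:
  x_0 = 7/3;  a_0 = 1;  x_1 = (x_0 − 1)/2 = 2/3
  x_1 = 2/3;  a_1 = 0;  x_2 = (x_1 − 0)/2 = 1/3
  x_2 = 1/3;  a_2 = 1;  x_3 = (x_2 − 1)/2 = -1/3
  x_3 = -1/3;  a_3 = 1;  x_4 = (x_3 − 1)/2 = -2/3
  x_4 = -2/3;  a_4 = 0;  x_5 = (x_4 − 0)/2 = -1/3
  x_5 = -1/3;  a_5 = 1;  x_6 = (x_5 − 1)/2 = -2/3
Digits: (1, 0, 1, 1, 0, 1).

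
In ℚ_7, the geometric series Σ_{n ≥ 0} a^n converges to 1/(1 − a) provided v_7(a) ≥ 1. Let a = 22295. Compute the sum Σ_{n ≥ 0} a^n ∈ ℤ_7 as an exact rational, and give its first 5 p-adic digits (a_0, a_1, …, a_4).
Σ a^n = 1/(1 − a) = -1/22294;  first 5 digits = (1, 0, 0, 2, 2)

v_7(a) = 3 ≥ 1, so the series converges in ℤ_7 to 1/(1 − a) = 1/(1 − 22295) = -1/22294. Expand this rational in ℤ_7: compute digits iteratively via d_i = x_i mod 7, x_{i+1} = (x_i − d_i)/7. The first 5 digits are (1, 0, 0, 2, 2).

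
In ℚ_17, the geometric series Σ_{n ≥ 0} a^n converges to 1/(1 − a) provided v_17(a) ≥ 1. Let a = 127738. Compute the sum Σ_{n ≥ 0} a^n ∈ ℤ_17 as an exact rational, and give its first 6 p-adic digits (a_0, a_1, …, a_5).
Σ a^n = 1/(1 − a) = -1/127737;  first 6 digits = (1, 0, 0, 9, 1, 0)

v_17(a) = 3 ≥ 1, so the series converges in ℤ_17 to 1/(1 − a) = 1/(1 − 127738) = -1/127737. Expand this rational in ℤ_17: compute digits iteratively via d_i = x_i mod 17, x_{i+1} = (x_i − d_i)/17. The first 6 digits are (1, 0, 0, 9, 1, 0).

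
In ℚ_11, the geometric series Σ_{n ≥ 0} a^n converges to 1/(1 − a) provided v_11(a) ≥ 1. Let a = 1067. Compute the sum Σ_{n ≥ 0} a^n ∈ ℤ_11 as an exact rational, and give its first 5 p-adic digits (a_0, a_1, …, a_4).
Σ a^n = 1/(1 − a) = -1/1066;  first 5 digits = (1, 9, 1, 1, 3)

v_11(a) = 1 ≥ 1, so the series converges in ℤ_11 to 1/(1 − a) = 1/(1 − 1067) = -1/1066. Expand this rational in ℤ_11: compute digits iteratively via d_i = x_i mod 11, x_{i+1} = (x_i − d_i)/11. The first 5 digits are (1, 9, 1, 1, 3).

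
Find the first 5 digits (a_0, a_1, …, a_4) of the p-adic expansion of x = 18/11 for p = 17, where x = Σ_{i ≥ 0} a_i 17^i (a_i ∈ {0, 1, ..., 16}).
(a_0, …, a_4) = (14, 7, 15, 13, 10)

v_17(18/11) = 0 (numerator and denominator both coprime to 17), so x ∈ ℤ_17^×. Compute digits iteratively via a_i = x_i mod 17, x_{i+1} = (x_i − a_i)/17, with x_0 = x:
  x_0 = 18/11;  a_0 = 14;  x_1 = (x_0 − 14)/17 = -8/11
  x_1 = -8/11;  a_1 = 7;  x_2 = (x_1 − 7)/17 = -5/11
  x_2 = -5/11;  a_2 = 15;  x_3 = (x_2 − 15)/17 = -10/11
  x_3 = -10/11;  a_3 = 13;  x_4 = (x_3 − 13)/17 = -9/11
  x_4 = -9/11;  a_4 = 10;  x_5 = (x_4 − 10)/17 = -7/11
Digits: (14, 7, 15, 13, 10).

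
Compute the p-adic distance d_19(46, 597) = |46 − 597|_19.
d_19(46, 597) = 1/19

Step 1 — x − y = 46 − 597 = -551. Step 2 — v_19(-551) = 1 (factor: -551 = −(19^1 · 29); the sign does not affect v_p). Step 3 — |x − y|_19 = 19^{-1} = 1/19.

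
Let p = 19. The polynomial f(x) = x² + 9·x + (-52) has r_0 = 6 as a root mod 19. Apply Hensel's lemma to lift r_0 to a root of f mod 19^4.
r_3 = 130308 (mod 130321)

Hensel: r_{i+1} = r_i − f(r_i)·(f′(r_i))^{-1} mod 19^{i+2}, f′(x) = 2x + 9. Iterate:
  r_0 = 6 (mod 19)
  r_1 = 348 (mod 361)
  r_2 = 6846 (mod 6859)
  r_3 = 130308 (mod 130321)
Final: r = 130308 satisfies f(r) ≡ 0 mod 19^4.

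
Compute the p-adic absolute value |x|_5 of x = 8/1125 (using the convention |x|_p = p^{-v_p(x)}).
|8/1125|_5 = 125

Step 1 — compute v_5(x) by factoring powers of 5 out of the numerator and denominator: v_5(8/1125) = -3. Step 2 — apply |x|_p = p^{-v_p(x)} = 5^{3} = 125.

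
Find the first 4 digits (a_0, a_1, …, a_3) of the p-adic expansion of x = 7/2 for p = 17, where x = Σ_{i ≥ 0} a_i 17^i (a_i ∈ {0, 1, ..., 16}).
(a_0, …, a_3) = (12, 8, 8, 8)

v_17(7/2) = 0 (numerator and denominator both coprime to 17), so x ∈ ℤ_17^×. Compute digits iteratively via a_i = x_i mod 17, x_{i+1} = (x_i − a_i)/17, with x_0 = x:
  x_0 = 7/2;  a_0 = 12;  x_1 = (x_0 − 12)/17 = -1/2
  x_1 = -1/2;  a_1 = 8;  x_2 = (x_1 − 8)/17 = -1/2
  x_2 = -1/2;  a_2 = 8;  x_3 = (x_2 − 8)/17 = -1/2
  x_3 = -1/2;  a_3 = 8;  x_4 = (x_3 − 8)/17 = -1/2
Digits: (12, 8, 8, 8).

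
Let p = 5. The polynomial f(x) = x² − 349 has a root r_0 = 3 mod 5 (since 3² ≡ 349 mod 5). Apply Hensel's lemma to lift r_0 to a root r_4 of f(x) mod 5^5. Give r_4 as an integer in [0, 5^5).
r_4 = 1043 (mod 3125)

Hensel's recurrence: r_{i+1} = r_i − f(r_i)·(f′(r_i))^{-1} mod 5^{i+2}, with f′(x) = 2x. Iterate:
  r_0 = 3 (mod 5)
  r_1 = 18 (mod 25)
  r_2 = 43 (mod 125)
  r_3 = 418 (mod 625)
  r_4 = 1043 (mod 3125)
Final: r_4 = 1043, and one checks f(r_4) ≡ 0 mod 5^5.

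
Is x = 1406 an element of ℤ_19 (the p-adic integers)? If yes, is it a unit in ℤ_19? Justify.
x ∈ ℤ_19 but not a unit; v_19(x) = 1 > 0

ℤ_19 = {x ∈ ℚ_19 : v_19(x) ≥ 0} and ℤ_19^× = {x ∈ ℤ_19 : v_19(x) = 0}. Here v_19(1406) = v_19(num) − v_19(den) = 1; compare against these criteria.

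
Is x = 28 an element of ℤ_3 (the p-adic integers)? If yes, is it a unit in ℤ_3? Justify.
x ∈ ℤ_3^× (unit); v_3(x) = 0

ℤ_3 = {x ∈ ℚ_3 : v_3(x) ≥ 0} and ℤ_3^× = {x ∈ ℤ_3 : v_3(x) = 0}. Here v_3(28) = v_3(num) − v_3(den) = 0; compare against these criteria.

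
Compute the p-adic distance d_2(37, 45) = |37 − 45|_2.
d_2(37, 45) = 1/8

Step 1 — x − y = 37 − 45 = -8. Step 2 — v_2(-8) = 3 (factor: -8 = −(2^3 · 1); the sign does not affect v_p). Step 3 — |x − y|_2 = 2^{-3} = 1/8.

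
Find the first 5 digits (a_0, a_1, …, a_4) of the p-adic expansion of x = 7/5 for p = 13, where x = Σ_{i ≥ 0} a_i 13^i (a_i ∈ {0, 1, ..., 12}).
(a_0, …, a_4) = (4, 5, 10, 7, 2)

v_13(7/5) = 0 (numerator and denominator both coprime to 13), so x ∈ ℤ_13^×. Compute digits iteratively via a_i = x_i mod 13, x_{i+1} = (x_i − a_i)/13, with x_0 = x:
  x_0 = 7/5;  a_0 = 4;  x_1 = (x_0 − 4)/13 = -1/5
  x_1 = -1/5;  a_1 = 5;  x_2 = (x_1 − 5)/13 = -2/5
  x_2 = -2/5;  a_2 = 10;  x_3 = (x_2 − 10)/13 = -4/5
  x_3 = -4/5;  a_3 = 7;  x_4 = (x_3 − 7)/13 = -3/5
  x_4 = -3/5;  a_4 = 2;  x_5 = (x_4 − 2)/13 = -1/5
Digits: (4, 5, 10, 7, 2).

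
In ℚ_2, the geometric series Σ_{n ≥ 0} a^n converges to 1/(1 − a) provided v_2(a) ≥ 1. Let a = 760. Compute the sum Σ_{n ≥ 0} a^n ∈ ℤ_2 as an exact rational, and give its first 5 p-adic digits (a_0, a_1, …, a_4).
Σ a^n = 1/(1 − a) = -1/759;  first 5 digits = (1, 0, 0, 1, 1)

v_2(a) = 3 ≥ 1, so the series converges in ℤ_2 to 1/(1 − a) = 1/(1 − 760) = -1/759. Expand this rational in ℤ_2: compute digits iteratively via d_i = x_i mod 2, x_{i+1} = (x_i − d_i)/2. The first 5 digits are (1, 0, 0, 1, 1).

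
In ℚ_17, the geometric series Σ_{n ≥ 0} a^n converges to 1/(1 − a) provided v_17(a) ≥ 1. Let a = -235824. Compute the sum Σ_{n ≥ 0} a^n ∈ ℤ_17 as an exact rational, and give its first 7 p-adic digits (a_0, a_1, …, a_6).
Σ a^n = 1/(1 − a) = 1/235825;  first 7 digits = (1, 0, 0, 3, 14, 16, 8)

v_17(a) = 3 ≥ 1, so the series converges in ℤ_17 to 1/(1 − a) = 1/(1 − (-235824)) = 1/235825. Expand this rational in ℤ_17: compute digits iteratively via d_i = x_i mod 17, x_{i+1} = (x_i − d_i)/17. The first 7 digits are (1, 0, 0, 3, 14, 16, 8).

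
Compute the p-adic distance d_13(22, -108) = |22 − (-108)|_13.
d_13(22, -108) = 1/13

Step 1 — x − y = 22 − (-108) = 130. Step 2 — v_13(130) = 1 (factor: 130 = (13^1 · 10); the sign does not affect v_p). Step 3 — |x − y|_13 = 13^{-1} = 1/13.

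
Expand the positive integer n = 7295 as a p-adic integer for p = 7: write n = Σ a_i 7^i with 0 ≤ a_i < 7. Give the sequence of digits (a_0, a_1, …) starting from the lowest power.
(a_0, a_1, …) = (1, 6, 1, 0, 3)

Repeated division by 7 gives the digits low-to-high: 7295 = 1 + 6·7^1 + 1·7^2 + 3·7^4. Digit sequence: (1, 6, 1, 0, 3).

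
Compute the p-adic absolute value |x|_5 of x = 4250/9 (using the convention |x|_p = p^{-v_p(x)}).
|4250/9|_5 = 1/125

Step 1 — compute v_5(x) by factoring powers of 5 out of the numerator and denominator: v_5(4250/9) = 3. Step 2 — apply |x|_p = p^{-v_p(x)} = 5^{-3} = 1/125.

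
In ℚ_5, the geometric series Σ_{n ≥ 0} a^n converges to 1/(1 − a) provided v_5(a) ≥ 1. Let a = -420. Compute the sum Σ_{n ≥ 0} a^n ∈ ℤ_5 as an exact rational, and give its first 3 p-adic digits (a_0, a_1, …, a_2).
Σ a^n = 1/(1 − a) = 1/421;  first 3 digits = (1, 1, 4)

v_5(a) = 1 ≥ 1, so the series converges in ℤ_5 to 1/(1 − a) = 1/(1 − (-420)) = 1/421. Expand this rational in ℤ_5: compute digits iteratively via d_i = x_i mod 5, x_{i+1} = (x_i − d_i)/5. The first 3 digits are (1, 1, 4).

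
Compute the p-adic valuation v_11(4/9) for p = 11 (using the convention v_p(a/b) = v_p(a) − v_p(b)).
v_11(4/9) = 0

Factor powers of 11 from the numerator and denominator of the reduced fraction: 4 = 11^0 · 4 and 9 = 11^0 · 9. Apply v_p(a/b) = v_p(a) − v_p(b): v_11(4/9) = 0 − 0 = 0.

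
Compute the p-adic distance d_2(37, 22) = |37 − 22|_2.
d_2(37, 22) = 1

Step 1 — x − y = 37 − 22 = 15. Step 2 — v_2(15) = 0 (factor: 15 = (2^0 · 15); the sign does not affect v_p). Step 3 — |x − y|_2 = 2^{0} = 1.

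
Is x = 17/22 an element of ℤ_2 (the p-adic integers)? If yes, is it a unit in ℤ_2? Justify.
x ∉ ℤ_2 (v_2(x) = -1 < 0)

ℤ_2 = {x ∈ ℚ_2 : v_2(x) ≥ 0} and ℤ_2^× = {x ∈ ℤ_2 : v_2(x) = 0}. Here v_2(17/22) = v_2(num) − v_2(den) = -1; compare against these criteria.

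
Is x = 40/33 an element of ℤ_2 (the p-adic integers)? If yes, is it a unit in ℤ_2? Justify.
x ∈ ℤ_2 but not a unit; v_2(x) = 3 > 0

ℤ_2 = {x ∈ ℚ_2 : v_2(x) ≥ 0} and ℤ_2^× = {x ∈ ℤ_2 : v_2(x) = 0}. Here v_2(40/33) = v_2(num) − v_2(den) = 3; compare against these criteria.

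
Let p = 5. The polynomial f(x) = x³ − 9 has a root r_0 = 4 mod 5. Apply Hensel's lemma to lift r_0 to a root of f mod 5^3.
r_2 = 69 (mod 125)

Hensel: r_{i+1} = r_i − f(r_i)/f′(r_i) mod 5^{i+2}, where f′(x) = 3x². Iterate:
  r_0 = 4 (mod 5)
  r_1 = 19 (mod 25)
  r_2 = 69 (mod 125)
Final: r = 69 with f(r) ≡ 0 mod 5^3.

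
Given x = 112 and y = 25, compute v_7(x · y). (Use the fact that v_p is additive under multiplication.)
v_7(2800) = 1

v_p(x) = 1 (factor: 112 = 7^1 · 16); v_p(y) = 0 (factor: 25 = 7^0 · 25). Additivity: v_p(xy) = v_p(x) + v_p(y) = 1 + 0 = 1. (Direct check: xy = 2800 = 7^1 · (400).)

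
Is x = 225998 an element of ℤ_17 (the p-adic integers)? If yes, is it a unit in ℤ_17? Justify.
x ∈ ℤ_17 but not a unit; v_17(x) = 3 > 0

ℤ_17 = {x ∈ ℚ_17 : v_17(x) ≥ 0} and ℤ_17^× = {x ∈ ℤ_17 : v_17(x) = 0}. Here v_17(225998) = v_17(num) − v_17(den) = 3; compare against these criteria.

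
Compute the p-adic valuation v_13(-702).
v_13(-702) = 1

v_13(n) is the largest exponent k such that 13^k divides n. Factor out: -702 = -13^1 · 54. (Sign doesn't affect v_p.) So v_13(-702) = 1.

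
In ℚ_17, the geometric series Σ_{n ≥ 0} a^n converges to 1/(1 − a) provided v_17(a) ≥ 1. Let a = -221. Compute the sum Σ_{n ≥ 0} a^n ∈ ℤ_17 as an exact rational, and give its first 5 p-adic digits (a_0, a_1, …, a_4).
Σ a^n = 1/(1 − a) = 1/222;  first 5 digits = (1, 4, 15, 5, 8)

v_17(a) = 1 ≥ 1, so the series converges in ℤ_17 to 1/(1 − a) = 1/(1 − (-221)) = 1/222. Expand this rational in ℤ_17: compute digits iteratively via d_i = x_i mod 17, x_{i+1} = (x_i − d_i)/17. The first 5 digits are (1, 4, 15, 5, 8).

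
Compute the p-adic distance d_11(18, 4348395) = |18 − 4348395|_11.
d_11(18, 4348395) = 1/161051

Step 1 — x − y = 18 − 4348395 = -4348377. Step 2 — v_11(-4348377) = 5 (factor: -4348377 = −(11^5 · 27); the sign does not affect v_p). Step 3 — |x − y|_11 = 11^{-5} = 1/161051.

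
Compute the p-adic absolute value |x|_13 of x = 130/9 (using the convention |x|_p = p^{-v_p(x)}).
|130/9|_13 = 1/13

Step 1 — compute v_13(x) by factoring powers of 13 out of the numerator and denominator: v_13(130/9) = 1. Step 2 — apply |x|_p = p^{-v_p(x)} = 13^{-1} = 1/13.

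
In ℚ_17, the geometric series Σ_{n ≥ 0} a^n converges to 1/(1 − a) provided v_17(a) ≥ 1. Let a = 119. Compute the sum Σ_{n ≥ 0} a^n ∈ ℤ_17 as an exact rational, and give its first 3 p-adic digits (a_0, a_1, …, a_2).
Σ a^n = 1/(1 − a) = -1/118;  first 3 digits = (1, 7, 15)

v_17(a) = 1 ≥ 1, so the series converges in ℤ_17 to 1/(1 − a) = 1/(1 − 119) = -1/118. Expand this rational in ℤ_17: compute digits iteratively via d_i = x_i mod 17, x_{i+1} = (x_i − d_i)/17. The first 3 digits are (1, 7, 15).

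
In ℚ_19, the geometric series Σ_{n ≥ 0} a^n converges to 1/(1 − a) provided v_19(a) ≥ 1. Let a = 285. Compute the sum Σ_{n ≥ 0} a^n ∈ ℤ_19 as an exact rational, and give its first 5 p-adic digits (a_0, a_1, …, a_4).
Σ a^n = 1/(1 − a) = -1/284;  first 5 digits = (1, 15, 16, 4, 16)

v_19(a) = 1 ≥ 1, so the series converges in ℤ_19 to 1/(1 − a) = 1/(1 − 285) = -1/284. Expand this rational in ℤ_19: compute digits iteratively via d_i = x_i mod 19, x_{i+1} = (x_i − d_i)/19. The first 5 digits are (1, 15, 16, 4, 16).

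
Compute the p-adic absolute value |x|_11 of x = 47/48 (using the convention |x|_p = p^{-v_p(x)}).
|47/48|_11 = 1

Step 1 — compute v_11(x) by factoring powers of 11 out of the numerator and denominator: v_11(47/48) = 0. Step 2 — apply |x|_p = p^{-v_p(x)} = 11^{0} = 1.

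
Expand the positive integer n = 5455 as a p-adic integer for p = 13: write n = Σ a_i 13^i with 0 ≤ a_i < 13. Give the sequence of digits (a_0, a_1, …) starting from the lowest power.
(a_0, a_1, …) = (8, 3, 6, 2)

Repeated division by 13 gives the digits low-to-high: 5455 = 8 + 3·13^1 + 6·13^2 + 2·13^3. Digit sequence: (8, 3, 6, 2).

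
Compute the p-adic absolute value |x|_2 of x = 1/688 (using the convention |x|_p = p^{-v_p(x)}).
|1/688|_2 = 16

Step 1 — compute v_2(x) by factoring powers of 2 out of the numerator and denominator: v_2(1/688) = -4. Step 2 — apply |x|_p = p^{-v_p(x)} = 2^{4} = 16.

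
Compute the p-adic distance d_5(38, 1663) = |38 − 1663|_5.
d_5(38, 1663) = 1/125

Step 1 — x − y = 38 − 1663 = -1625. Step 2 — v_5(-1625) = 3 (factor: -1625 = −(5^3 · 13); the sign does not affect v_p). Step 3 — |x − y|_5 = 5^{-3} = 1/125.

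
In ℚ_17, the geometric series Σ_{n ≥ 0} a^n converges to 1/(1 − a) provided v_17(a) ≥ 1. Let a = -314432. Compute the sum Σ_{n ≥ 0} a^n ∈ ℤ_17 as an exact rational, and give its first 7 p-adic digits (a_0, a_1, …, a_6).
Σ a^n = 1/(1 − a) = 1/314433;  first 7 digits = (1, 0, 0, 4, 13, 16, 15)

v_17(a) = 3 ≥ 1, so the series converges in ℤ_17 to 1/(1 − a) = 1/(1 − (-314432)) = 1/314433. Expand this rational in ℤ_17: compute digits iteratively via d_i = x_i mod 17, x_{i+1} = (x_i − d_i)/17. The first 7 digits are (1, 0, 0, 4, 13, 16, 15).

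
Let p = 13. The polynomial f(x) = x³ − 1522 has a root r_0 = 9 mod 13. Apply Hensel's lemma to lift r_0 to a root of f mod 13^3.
r_2 = 1205 (mod 2197)

Hensel: r_{i+1} = r_i − f(r_i)/f′(r_i) mod 13^{i+2}, where f′(x) = 3x². Iterate:
  r_0 = 9 (mod 13)
  r_1 = 22 (mod 169)
  r_2 = 1205 (mod 2197)
Final: r = 1205 with f(r) ≡ 0 mod 13^3.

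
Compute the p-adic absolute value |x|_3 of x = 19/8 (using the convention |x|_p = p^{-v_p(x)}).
|19/8|_3 = 1

Step 1 — compute v_3(x) by factoring powers of 3 out of the numerator and denominator: v_3(19/8) = 0. Step 2 — apply |x|_p = p^{-v_p(x)} = 3^{0} = 1.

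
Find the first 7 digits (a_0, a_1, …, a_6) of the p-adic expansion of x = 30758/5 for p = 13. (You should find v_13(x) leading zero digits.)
(a_0, …, a_6) = (0, 0, 0, 8, 10, 7, 2)

v_13(30758/5) = 3, so a_0 = ... = a_2 = 0. Factor out: x = 13^3 · u with u = 14/5 a unit in ℤ_13. Expand u iteratively via a_{v+i} = u_i mod 13, u_{i+1} = (u_i − a_{v+i})/13:
  u_0 = 14/5;  a_3 = 8;  u_1 = (u_0 − 8)/13 = -2/5
  u_1 = -2/5;  a_4 = 10;  u_2 = (u_1 − 10)/13 = -4/5
  u_2 = -4/5;  a_5 = 7;  u_3 = (u_2 − 7)/13 = -3/5
  u_3 = -3/5;  a_6 = 2;  u_4 = (u_3 − 2)/13 = -1/5
Digits: (0, 0, 0, 8, 10, 7, 2).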